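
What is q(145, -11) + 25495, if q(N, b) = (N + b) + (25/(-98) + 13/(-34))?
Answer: 21348426/833 ≈ 25628.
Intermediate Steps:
q(N, b) = -531/833 + N + b (q(N, b) = (N + b) + (25*(-1/98) + 13*(-1/34)) = (N + b) + (-25/98 - 13/34) = (N + b) - 531/833 = -531/833 + N + b)
q(145, -11) + 25495 = (-531/833 + 145 - 11) + 25495 = 111091/833 + 25495 = 21348426/833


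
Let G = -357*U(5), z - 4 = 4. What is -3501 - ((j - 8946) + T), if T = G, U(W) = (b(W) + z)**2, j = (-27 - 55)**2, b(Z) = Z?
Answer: 59054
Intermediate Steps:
z = 8 (z = 4 + 4 = 8)
j = 6724 (j = (-82)**2 = 6724)
U(W) = (8 + W)**2 (U(W) = (W + 8)**2 = (8 + W)**2)
G = -60333 (G = -357*(8 + 5)**2 = -357*13**2 = -357*169 = -60333)
T = -60333
-3501 - ((j - 8946) + T) = -3501 - ((6724 - 8946) - 60333) = -3501 - (-2222 - 60333) = -3501 - 1*(-62555) = -3501 + 62555 = 59054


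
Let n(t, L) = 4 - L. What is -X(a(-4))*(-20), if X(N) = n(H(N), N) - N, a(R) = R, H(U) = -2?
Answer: 240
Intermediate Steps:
X(N) = 4 - 2*N (X(N) = (4 - N) - N = 4 - 2*N)
-X(a(-4))*(-20) = -(4 - 2*(-4))*(-20) = -(4 + 8)*(-20) = -1*12*(-20) = -12*(-20) = 240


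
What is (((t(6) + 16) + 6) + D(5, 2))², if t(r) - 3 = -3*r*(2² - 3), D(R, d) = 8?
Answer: 225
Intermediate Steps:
t(r) = 3 - 3*r (t(r) = 3 - 3*r*(2² - 3) = 3 - 3*r*(4 - 3) = 3 - 3*r)
(((t(6) + 16) + 6) + D(5, 2))² = ((((3 - 3*6) + 16) + 6) + 8)² = ((((3 - 18) + 16) + 6) + 8)² = (((-15 + 16) + 6) + 8)² = ((1 + 6) + 8)² = (7 + 8)² = 15² = 225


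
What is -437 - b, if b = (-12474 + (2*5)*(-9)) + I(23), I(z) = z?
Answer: 12104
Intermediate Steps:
b = -12541 (b = (-12474 + (2*5)*(-9)) + 23 = (-12474 + 10*(-9)) + 23 = (-12474 - 90) + 23 = -12564 + 23 = -12541)
-437 - b = -437 - 1*(-12541) = -437 + 12541 = 12104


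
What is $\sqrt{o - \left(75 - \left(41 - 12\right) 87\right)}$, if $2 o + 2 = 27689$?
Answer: $\frac{\sqrt{65166}}{2} \approx 127.64$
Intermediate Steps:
$o = \frac{27687}{2}$ ($o = -1 + \frac{1}{2} \cdot 27689 = -1 + \frac{27689}{2} = \frac{27687}{2} \approx 13844.0$)
$\sqrt{o - \left(75 - \left(41 - 12\right) 87\right)} = \sqrt{\frac{27687}{2} - \left(75 - \left(41 - 12\right) 87\right)} = \sqrt{\frac{27687}{2} + \left(-75 + 29 \cdot 87\right)} = \sqrt{\frac{27687}{2} + \left(-75 + 2523\right)} = \sqrt{\frac{27687}{2} + 2448} = \sqrt{\frac{32583}{2}} = \frac{\sqrt{65166}}{2}$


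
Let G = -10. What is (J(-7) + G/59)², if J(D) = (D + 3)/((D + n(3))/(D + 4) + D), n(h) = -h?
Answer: 357604/421201 ≈ 0.84901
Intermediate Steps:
J(D) = (3 + D)/(D + (-3 + D)/(4 + D)) (J(D) = (D + 3)/((D - 1*3)/(D + 4) + D) = (3 + D)/((D - 3)/(4 + D) + D) = (3 + D)/((-3 + D)/(4 + D) + D) = (3 + D)/(D + (-3 + D)/(4 + D)))
(J(-7) + G/59)² = ((12 + (-7)² + 7*(-7))/(-3 + (-7)² + 5*(-7)) - 10/59)² = ((12 + 49 - 49)/(-3 + 49 - 35) - 10*1/59)² = (12/11 - 10/59)² = (598/649)² = 357604/421201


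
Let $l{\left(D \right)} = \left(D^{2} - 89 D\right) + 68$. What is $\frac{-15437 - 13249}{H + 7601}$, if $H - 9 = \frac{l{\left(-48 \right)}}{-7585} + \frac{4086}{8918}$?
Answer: $- \frac{323401326430}{85789199903} \approx -3.7697$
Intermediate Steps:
$l{\left(D \right)} = 68 + D^{2} - 89 D$
$H = \frac{290264194}{33821515}$ ($H = 9 + \left(\frac{68 + \left(-48\right)^{2} - -4272}{-7585} + \frac{4086}{8918}\right) = 9 + \left(\left(68 + 2304 + 4272\right) \left(- \frac{1}{7585}\right) + 4086 \cdot \frac{1}{8918}\right) = 9 + \left(6644 \left(- \frac{1}{7585}\right) + \frac{2043}{4459}\right) = 9 + \left(- \frac{6644}{7585} + \frac{2043}{4459}\right) = 9 - \frac{14129441}{33821515} = \frac{290264194}{33821515} \approx 8.5822$)
$\frac{-15437 - 13249}{H + 7601} = \frac{-15437 - 13249}{\frac{290264194}{33821515} + 7601} = - \frac{28686}{\frac{257367599709}{33821515}} = \left(-28686\right) \frac{33821515}{257367599709} = - \frac{323401326430}{85789199903}$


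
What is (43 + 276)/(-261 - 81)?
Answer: -319/342 ≈ -0.93275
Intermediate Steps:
(43 + 276)/(-261 - 81) = 319/(-342) = 319*(-1/342) = -319/342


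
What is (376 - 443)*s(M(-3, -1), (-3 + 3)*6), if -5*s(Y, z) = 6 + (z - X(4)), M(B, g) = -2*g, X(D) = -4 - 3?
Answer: 871/5 ≈ 174.20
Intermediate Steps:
X(D) = -7
s(Y, z) = -13/5 - z/5 (s(Y, z) = -(6 + (z - 1*(-7)))/5 = -(6 + (z + 7))/5 = -(6 + (7 + z))/5 = -(13 + z)/5 = -13/5 - z/5)
(376 - 443)*s(M(-3, -1), (-3 + 3)*6) = (376 - 443)*(-13/5 - (-3 + 3)*6/5) = -67*(-13/5 - 0*6) = -67*(-13/5 - 1/5*0) = -67*(-13/5 + 0) = -67*(-13/5) = 871/5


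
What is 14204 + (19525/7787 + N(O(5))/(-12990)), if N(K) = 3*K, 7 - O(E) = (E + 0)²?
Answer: 239505518128/16858855 ≈ 14207.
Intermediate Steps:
O(E) = 7 - E² (O(E) = 7 - (E + 0)² = 7 - E²)
14204 + (19525/7787 + N(O(5))/(-12990)) = 14204 + (19525/7787 + (3*(7 - 1*5²))/(-12990)) = 14204 + (19525*(1/7787) + (3*(7 - 1*25))*(-1/12990)) = 14204 + (19525/7787 + (3*(7 - 25))*(-1/12990)) = 14204 + (19525/7787 + (3*(-18))*(-1/12990)) = 14204 + (19525/7787 - 54*(-1/12990)) = 14204 + (19525/7787 + 9/2165) = 14204 + 42341708/16858855 = 239505518128/16858855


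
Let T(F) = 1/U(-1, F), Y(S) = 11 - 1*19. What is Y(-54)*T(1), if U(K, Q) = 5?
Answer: -8/5 ≈ -1.6000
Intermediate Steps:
Y(S) = -8 (Y(S) = 11 - 19 = -8)
T(F) = ⅕ (T(F) = 1/5 = ⅕)
Y(-54)*T(1) = -8*⅕ = -8/5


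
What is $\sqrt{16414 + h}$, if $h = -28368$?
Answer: $i \sqrt{11954} \approx 109.33 i$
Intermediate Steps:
$\sqrt{16414 + h} = \sqrt{16414 - 28368} = \sqrt{-11954} = i \sqrt{11954}$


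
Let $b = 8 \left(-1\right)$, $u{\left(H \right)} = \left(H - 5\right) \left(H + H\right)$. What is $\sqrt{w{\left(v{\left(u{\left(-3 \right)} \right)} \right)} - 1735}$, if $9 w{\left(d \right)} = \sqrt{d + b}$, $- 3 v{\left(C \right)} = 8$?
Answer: $\frac{\sqrt{-140535 + 12 i \sqrt{6}}}{9} \approx 0.004356 + 41.653 i$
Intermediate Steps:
$u{\left(H \right)} = 2 H \left(-5 + H\right)$ ($u{\left(H \right)} = \left(-5 + H\right) 2 H = 2 H \left(-5 + H\right)$)
$v{\left(C \right)} = - \frac{8}{3}$ ($v{\left(C \right)} = \left(- \frac{1}{3}\right) 8 = - \frac{8}{3}$)
$b = -8$
$w{\left(d \right)} = \frac{\sqrt{-8 + d}}{9}$ ($w{\left(d \right)} = \frac{\sqrt{d - 8}}{9} = \frac{\sqrt{-8 + d}}{9}$)
$\sqrt{w{\left(v{\left(u{\left(-3 \right)} \right)} \right)} - 1735} = \sqrt{\frac{\sqrt{-8 - \frac{8}{3}}}{9} - 1735} = \sqrt{\frac{\sqrt{- \frac{32}{3}}}{9} - 1735} = \sqrt{\frac{\frac{4}{3} i \sqrt{6}}{9} - 1735} = \sqrt{\frac{4 i \sqrt{6}}{27} - 1735} = \sqrt{-1735 + \frac{4 i \sqrt{6}}{27}}$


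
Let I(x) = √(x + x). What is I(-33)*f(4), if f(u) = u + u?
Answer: 8*I*√66 ≈ 64.992*I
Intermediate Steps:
f(u) = 2*u
I(x) = √2*√x (I(x) = √(2*x) = √2*√x)
I(-33)*f(4) = (√2*√(-33))*(2*4) = (√2*(I*√33))*8 = (I*√66)*8 = 8*I*√66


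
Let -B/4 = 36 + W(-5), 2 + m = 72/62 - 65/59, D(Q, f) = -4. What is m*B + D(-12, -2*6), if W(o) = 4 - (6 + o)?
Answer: 546328/1829 ≈ 298.70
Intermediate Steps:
W(o) = -2 - o (W(o) = 4 + (-6 - o) = -2 - o)
m = -3549/1829 (m = -2 + (72/62 - 65/59) = -2 + (72*(1/62) - 65*1/59) = -2 + (36/31 - 65/59) = -2 + 109/1829 = -3549/1829 ≈ -1.9404)
B = -156 (B = -4*(36 + (-2 - 1*(-5))) = -4*(36 + (-2 + 5)) = -4*(36 + 3) = -4*39 = -156)
m*B + D(-12, -2*6) = -3549/1829*(-156) - 4 = 553644/1829 - 4 = 546328/1829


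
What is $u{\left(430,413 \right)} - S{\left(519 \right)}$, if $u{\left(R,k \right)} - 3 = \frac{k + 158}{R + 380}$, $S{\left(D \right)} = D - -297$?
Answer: $- \frac{657959}{810} \approx -812.29$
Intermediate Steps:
$S{\left(D \right)} = 297 + D$ ($S{\left(D \right)} = D + 297 = 297 + D$)
$u{\left(R,k \right)} = 3 + \frac{158 + k}{380 + R}$ ($u{\left(R,k \right)} = 3 + \frac{k + 158}{R + 380} = 3 + \frac{158 + k}{380 + R}$)
$u{\left(430,413 \right)} - S{\left(519 \right)} = \frac{1298 + 413 + 3 \cdot 430}{380 + 430} - \left(297 + 519\right) = \frac{1298 + 413 + 1290}{810} - 816 = \frac{1}{810} \cdot 3001 - 816 = \frac{3001}{810} - 816 = - \frac{657959}{810}$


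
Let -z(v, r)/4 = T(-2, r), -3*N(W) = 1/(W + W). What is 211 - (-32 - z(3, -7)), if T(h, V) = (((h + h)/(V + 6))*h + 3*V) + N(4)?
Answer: 2155/6 ≈ 359.17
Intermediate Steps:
N(W) = -1/(6*W) (N(W) = -1/(3*(W + W)) = -1/(2*W)/3 = -1/(6*W))
T(h, V) = -1/24 + 3*V + 2*h²/(6 + V) (T(h, V) = (((h + h)/(V + 6))*h + 3*V) - ⅙/4 = (((2*h)/(6 + V))*h + 3*V) - ⅙*¼ = ((2*h/(6 + V))*h + 3*V) - 1/24 = (2*h²/(6 + V) + 3*V) - 1/24 = (3*V + 2*h²/(6 + V)) - 1/24 = -1/24 + 3*V + 2*h²/(6 + V))
z(v, r) = -(186 + 72*r² + 431*r)/(6*(6 + r)) (z(v, r) = -(-6 + 48*(-2)² + 72*r² + 431*r)/(6*(6 + r)) = -(-6 + 48*4 + 72*r² + 431*r)/(6*(6 + r)) = -(-6 + 192 + 72*r² + 431*r)/(6*(6 + r)) = -(186 + 72*r² + 431*r)/(6*(6 + r)))
211 - (-32 - z(3, -7)) = 211 - (-32 - (-186 - 431*(-7) - 72*(-7)²)/(6*(6 - 7))) = 211 - (-32 - (-186 + 3017 - 72*49)/(6*(-1))) = 211 - (-32 - (-1)*(-186 + 3017 - 3528)/6) = 211 - (-32 - (-1)*(-697)/6) = 211 - (-32 - 1*697/6) = 211 - (-32 - 697/6) = 211 - 1*(-889/6) = 211 + 889/6 = 2155/6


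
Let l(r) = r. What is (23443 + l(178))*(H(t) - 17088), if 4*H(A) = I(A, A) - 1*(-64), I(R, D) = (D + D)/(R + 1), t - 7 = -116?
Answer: -87101091103/216 ≈ -4.0325e+8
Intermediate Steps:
t = -109 (t = 7 - 116 = -109)
I(R, D) = 2*D/(1 + R) (I(R, D) = (2*D)/(1 + R) = 2*D/(1 + R))
H(A) = 16 + A/(2*(1 + A)) (H(A) = (2*A/(1 + A) - 1*(-64))/4 = (2*A/(1 + A) + 64)/4 = (64 + 2*A/(1 + A))/4 = 16 + A/(2*(1 + A)))
(23443 + l(178))*(H(t) - 17088) = (23443 + 178)*((32 + 33*(-109))/(2*(1 - 109)) - 17088) = 23621*((1/2)*(32 - 3597)/(-108) - 17088) = 23621*((1/2)*(-1/108)*(-3565) - 17088) = 23621*(3565/216 - 17088) = 23621*(-3687443/216) = -87101091103/216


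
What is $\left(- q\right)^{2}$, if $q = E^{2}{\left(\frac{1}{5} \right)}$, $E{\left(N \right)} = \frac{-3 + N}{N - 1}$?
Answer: $\frac{2401}{16} \approx 150.06$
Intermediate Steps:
$E{\left(N \right)} = \frac{-3 + N}{-1 + N}$
$q = \frac{49}{4}$ ($q = \left(\frac{-3 + \frac{1}{5}}{-1 + \frac{1}{5}}\right)^{2} = \left(\frac{1}{- \frac{4}{5}} \left(- \frac{14}{5}\right)\right)^{2} = \left(\left(- \frac{5}{4}\right) \left(- \frac{14}{5}\right)\right)^{2} = \left(\frac{7}{2}\right)^{2} = \frac{49}{4} \approx 12.25$)
$\left(- q\right)^{2} = \left(\left(-1\right) \frac{49}{4}\right)^{2} = \left(- \frac{49}{4}\right)^{2} = \frac{2401}{16}$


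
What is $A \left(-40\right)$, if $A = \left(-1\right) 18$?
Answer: $720$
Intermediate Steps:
$A = -18$
$A \left(-40\right) = \left(-18\right) \left(-40\right) = 720$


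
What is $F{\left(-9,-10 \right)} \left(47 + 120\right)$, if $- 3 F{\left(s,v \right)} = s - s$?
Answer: $0$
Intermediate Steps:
$F{\left(s,v \right)} = 0$ ($F{\left(s,v \right)} = - \frac{s - s}{3} = \left(- \frac{1}{3}\right) 0 = 0$)
$F{\left(-9,-10 \right)} \left(47 + 120\right) = 0 \left(47 + 120\right) = 0 \cdot 167 = 0$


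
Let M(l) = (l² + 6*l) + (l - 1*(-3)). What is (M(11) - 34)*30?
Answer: 5010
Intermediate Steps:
M(l) = 3 + l² + 7*l (M(l) = (l² + 6*l) + (l + 3) = (l² + 6*l) + (3 + l) = 3 + l² + 7*l)
(M(11) - 34)*30 = ((3 + 11² + 7*11) - 34)*30 = ((3 + 121 + 77) - 34)*30 = (201 - 34)*30 = 167*30 = 5010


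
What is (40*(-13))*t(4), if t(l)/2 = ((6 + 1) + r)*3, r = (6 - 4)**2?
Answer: -34320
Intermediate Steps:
r = 4 (r = 2**2 = 4)
t(l) = 66 (t(l) = 2*(((6 + 1) + 4)*3) = 2*((7 + 4)*3) = 2*(11*3) = 2*33 = 66)
(40*(-13))*t(4) = (40*(-13))*66 = -520*66 = -34320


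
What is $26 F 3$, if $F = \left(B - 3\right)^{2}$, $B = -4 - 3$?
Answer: $7800$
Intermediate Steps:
$B = -7$
$F = 100$ ($F = \left(-7 - 3\right)^{2} = \left(-10\right)^{2} = 100$)
$26 F 3 = 26 \cdot 100 \cdot 3 = 2600 \cdot 3 = 7800$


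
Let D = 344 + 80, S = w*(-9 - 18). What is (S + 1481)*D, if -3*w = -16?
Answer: 566888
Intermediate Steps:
w = 16/3 (w = -1/3*(-16) = 16/3 ≈ 5.3333)
S = -144 (S = 16*(-9 - 18)/3 = (16/3)*(-27) = -144)
D = 424
(S + 1481)*D = (-144 + 1481)*424 = 1337*424 = 566888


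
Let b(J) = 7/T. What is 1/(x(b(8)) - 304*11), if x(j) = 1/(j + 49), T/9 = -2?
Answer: -875/2925982 ≈ -0.00029904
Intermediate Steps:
T = -18 (T = 9*(-2) = -18)
b(J) = -7/18 (b(J) = 7/(-18) = 7*(-1/18) = -7/18)
x(j) = 1/(49 + j)
1/(x(b(8)) - 304*11) = 1/(1/(49 - 7/18) - 304*11) = 1/(1/(875/18) - 3344) = 1/(18/875 - 3344) = 1/(-2925982/875) = -875/2925982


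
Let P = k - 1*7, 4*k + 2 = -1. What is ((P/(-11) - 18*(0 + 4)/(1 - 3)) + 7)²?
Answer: 3697929/1936 ≈ 1910.1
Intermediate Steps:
k = -¾ (k = -½ + (¼)*(-1) = -½ - ¼ = -¾ ≈ -0.75000)
P = -31/4 (P = -¾ - 1*7 = -¾ - 7 = -31/4 ≈ -7.7500)
((P/(-11) - 18*(0 + 4)/(1 - 3)) + 7)² = ((-31/4/(-11) - 18*(0 + 4)/(1 - 3)) + 7)² = ((-31/4*(-1/11) - 18/((-2/4))) + 7)² = ((31/44 - 18/((-2*¼))) + 7)² = ((31/44 - 18/(-½)) + 7)² = ((31/44 - 18*(-2)) + 7)² = ((31/44 + 36) + 7)² = (1615/44 + 7)² = (1923/44)² = 3697929/1936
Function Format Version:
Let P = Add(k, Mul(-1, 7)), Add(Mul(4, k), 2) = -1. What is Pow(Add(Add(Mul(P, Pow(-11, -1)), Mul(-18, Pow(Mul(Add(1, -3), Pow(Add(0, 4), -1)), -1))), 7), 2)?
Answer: Rational(3697929, 1936) ≈ 1910.1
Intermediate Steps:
k = Rational(-3, 4) (k = Add(Rational(-1, 2), Mul(Rational(1, 4), -1)) = Add(Rational(-1, 2), Rational(-1, 4)) = Rational(-3, 4) ≈ -0.75000)
P = Rational(-31, 4) (P = Add(Rational(-3, 4), Mul(-1, 7)) = Add(Rational(-3, 4), -7) = Rational(-31, 4) ≈ -7.7500)
Pow(Add(Add(Mul(P, Pow(-11, -1)), Mul(-18, Pow(Mul(Add(1, -3), Pow(Add(0, 4), -1)), -1))), 7), 2) = Pow(Add(Add(Mul(Rational(-31, 4), Pow(-11, -1)), Mul(-18, Pow(Mul(Add(1, -3), Pow(Add(0, 4), -1)), -1))), 7), 2) = Pow(Add(Add(Mul(Rational(-31, 4), Rational(-1, 11)), Mul(-18, Pow(Mul(-2, Pow(4, -1)), -1))), 7), 2) = Pow(Add(Add(Rational(31, 44), Mul(-18, Pow(Mul(-2, Rational(1, 4)), -1))), 7), 2) = Pow(Add(Add(Rational(31, 44), Mul(-18, Pow(Rational(-1, 2), -1))), 7), 2) = Pow(Add(Add(Rational(31, 44), Mul(-18, -2)), 7), 2) = Pow(Add(Add(Rational(31, 44), 36), 7), 2) = Pow(Add(Rational(1615, 44), 7), 2) = Pow(Rational(1923, 44), 2) = Rational(3697929, 1936)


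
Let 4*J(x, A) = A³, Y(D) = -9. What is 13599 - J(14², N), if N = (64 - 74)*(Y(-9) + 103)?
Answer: 207659599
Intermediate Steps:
N = -940 (N = (64 - 74)*(-9 + 103) = -10*94 = -940)
J(x, A) = A³/4
13599 - J(14², N) = 13599 - (-940)³/4 = 13599 - (-830584000)/4 = 13599 - 1*(-207646000) = 13599 + 207646000 = 207659599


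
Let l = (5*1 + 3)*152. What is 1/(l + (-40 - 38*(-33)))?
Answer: 1/2430 ≈ 0.00041152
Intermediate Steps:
l = 1216 (l = (5 + 3)*152 = 8*152 = 1216)
1/(l + (-40 - 38*(-33))) = 1/(1216 + (-40 - 38*(-33))) = 1/(1216 + (-40 + 1254)) = 1/(1216 + 1214) = 1/2430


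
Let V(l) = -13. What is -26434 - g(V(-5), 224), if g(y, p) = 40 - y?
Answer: -26487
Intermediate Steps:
-26434 - g(V(-5), 224) = -26434 - (40 - 1*(-13)) = -26434 - (40 + 13) = -26434 - 1*53 = -26434 - 53 = -26487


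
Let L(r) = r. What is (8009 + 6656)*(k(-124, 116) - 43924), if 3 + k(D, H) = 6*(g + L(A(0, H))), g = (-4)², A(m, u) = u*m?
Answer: -642781615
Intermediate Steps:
A(m, u) = m*u
g = 16
k(D, H) = 93 (k(D, H) = -3 + 6*(16 + 0*H) = -3 + 6*(16 + 0) = -3 + 6*16 = -3 + 96 = 93)
(8009 + 6656)*(k(-124, 116) - 43924) = (8009 + 6656)*(93 - 43924) = 14665*(-43831) = -642781615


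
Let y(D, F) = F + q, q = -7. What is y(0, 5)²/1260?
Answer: 1/315 ≈ 0.0031746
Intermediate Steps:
y(D, F) = -7 + F (y(D, F) = F - 7 = -7 + F)
y(0, 5)²/1260 = (-7 + 5)²/1260 = (-2)²*(1/1260) = 4*(1/1260) = 1/315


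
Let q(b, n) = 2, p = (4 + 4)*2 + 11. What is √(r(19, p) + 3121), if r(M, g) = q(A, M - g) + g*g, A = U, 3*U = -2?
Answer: 6*√107 ≈ 62.064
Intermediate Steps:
p = 27 (p = 8*2 + 11 = 16 + 11 = 27)
U = -⅔ (U = (⅓)*(-2) = -⅔ ≈ -0.66667)
A = -⅔ ≈ -0.66667
r(M, g) = 2 + g² (r(M, g) = 2 + g*g = 2 + g²)
√(r(19, p) + 3121) = √((2 + 27²) + 3121) = √((2 + 729) + 3121) = √(731 + 3121) = √3852 = 6*√107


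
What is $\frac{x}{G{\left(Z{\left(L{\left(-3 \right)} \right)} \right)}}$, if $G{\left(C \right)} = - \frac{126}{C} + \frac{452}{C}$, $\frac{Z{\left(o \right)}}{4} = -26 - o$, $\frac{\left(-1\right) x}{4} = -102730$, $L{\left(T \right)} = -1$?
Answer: $- \frac{20546000}{163} \approx -1.2605 \cdot 10^{5}$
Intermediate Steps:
$x = 410920$ ($x = \left(-4\right) \left(-102730\right) = 410920$)
$Z{\left(o \right)} = -104 - 4 o$ ($Z{\left(o \right)} = 4 \left(-26 - o\right) = -104 - 4 o$)
$G{\left(C \right)} = \frac{326}{C}$
$\frac{x}{G{\left(Z{\left(L{\left(-3 \right)} \right)} \right)}} = \frac{410920}{326 \frac{1}{-104 - -4}} = \frac{410920}{326 \frac{1}{-104 + 4}} = \frac{410920}{326 \frac{1}{-100}} = \frac{410920}{326 \left(- \frac{1}{100}\right)} = \frac{410920}{- \frac{163}{50}} = 410920 \left(- \frac{50}{163}\right) = - \frac{20546000}{163}$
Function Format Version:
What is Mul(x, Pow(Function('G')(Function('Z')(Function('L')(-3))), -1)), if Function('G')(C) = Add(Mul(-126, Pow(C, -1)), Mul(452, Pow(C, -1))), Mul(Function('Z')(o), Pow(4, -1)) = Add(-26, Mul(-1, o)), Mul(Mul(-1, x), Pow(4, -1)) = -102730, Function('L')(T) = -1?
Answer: Rational(-20546000, 163) ≈ -1.2605e+5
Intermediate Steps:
x = 410920 (x = Mul(-4, -102730) = 410920)
Function('Z')(o) = Add(-104, Mul(-4, o)) (Function('Z')(o) = Mul(4, Add(-26, Mul(-1, o))) = Add(-104, Mul(-4, o)))
Function('G')(C) = Mul(326, Pow(C, -1))
Mul(x, Pow(Function('G')(Function('Z')(Function('L')(-3))), -1)) = Mul(410920, Pow(Mul(326, Pow(Add(-104, Mul(-4, -1)), -1)), -1)) = Mul(410920, Pow(Mul(326, Pow(Add(-104, 4), -1)), -1)) = Mul(410920, Pow(Mul(326, Pow(-100, -1)), -1)) = Mul(410920, Pow(Mul(326, Rational(-1, 100)), -1)) = Mul(410920, Pow(Rational(-163, 50), -1)) = Mul(410920, Rational(-50, 163)) = Rational(-20546000, 163)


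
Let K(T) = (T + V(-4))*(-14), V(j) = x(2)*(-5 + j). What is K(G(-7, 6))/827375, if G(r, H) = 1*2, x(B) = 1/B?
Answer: 7/165475 ≈ 4.2302e-5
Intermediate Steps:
V(j) = -5/2 + j/2 (V(j) = (-5 + j)/2 = -5/2 + j/2)
G(r, H) = 2
K(T) = 63 - 14*T (K(T) = (T + (-5/2 + (1/2)*(-4)))*(-14) = (T + (-5/2 - 2))*(-14) = (T - 9/2)*(-14) = (-9/2 + T)*(-14) = 63 - 14*T)
K(G(-7, 6))/827375 = (63 - 14*2)/827375 = (63 - 28)*(1/827375) = 35*(1/827375) = 7/165475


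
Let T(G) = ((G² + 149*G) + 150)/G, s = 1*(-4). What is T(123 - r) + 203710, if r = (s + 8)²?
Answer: 21824512/107 ≈ 2.0397e+5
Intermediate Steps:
s = -4
r = 16 (r = (-4 + 8)² = 4² = 16)
T(G) = (150 + G² + 149*G)/G
T(123 - r) + 203710 = (149 + (123 - 1*16) + 150/(123 - 1*16)) + 203710 = (149 + (123 - 16) + 150/(123 - 16)) + 203710 = (149 + 107 + 150/107) + 203710 = 27542/107 + 203710 = 21824512/107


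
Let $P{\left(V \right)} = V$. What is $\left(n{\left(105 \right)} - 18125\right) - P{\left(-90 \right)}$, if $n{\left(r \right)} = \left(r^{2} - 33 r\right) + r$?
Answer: $-10370$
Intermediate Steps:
$n{\left(r \right)} = r^{2} - 32 r$
$\left(n{\left(105 \right)} - 18125\right) - P{\left(-90 \right)} = \left(105 \left(-32 + 105\right) - 18125\right) - -90 = \left(105 \cdot 73 - 18125\right) + 90 = \left(7665 - 18125\right) + 90 = -10460 + 90 = -10370$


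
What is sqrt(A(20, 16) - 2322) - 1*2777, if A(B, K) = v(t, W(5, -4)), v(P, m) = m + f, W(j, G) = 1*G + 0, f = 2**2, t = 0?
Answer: -2777 + 3*I*sqrt(258) ≈ -2777.0 + 48.187*I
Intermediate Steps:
f = 4
W(j, G) = G (W(j, G) = G + 0 = G)
v(P, m) = 4 + m (v(P, m) = m + 4 = 4 + m)
A(B, K) = 0 (A(B, K) = 4 - 4 = 0)
sqrt(A(20, 16) - 2322) - 1*2777 = sqrt(0 - 2322) - 1*2777 = sqrt(-2322) - 2777 = 3*I*sqrt(258) - 2777 = -2777 + 3*I*sqrt(258)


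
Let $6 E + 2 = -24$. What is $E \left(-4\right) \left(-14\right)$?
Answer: $- \frac{728}{3} \approx -242.67$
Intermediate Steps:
$E = - \frac{13}{3}$ ($E = - \frac{1}{3} + \frac{1}{6} \left(-24\right) = - \frac{1}{3} - 4 = - \frac{13}{3} \approx -4.3333$)
$E \left(-4\right) \left(-14\right) = \left(- \frac{13}{3}\right) \left(-4\right) \left(-14\right) = \frac{52}{3} \left(-14\right) = - \frac{728}{3}$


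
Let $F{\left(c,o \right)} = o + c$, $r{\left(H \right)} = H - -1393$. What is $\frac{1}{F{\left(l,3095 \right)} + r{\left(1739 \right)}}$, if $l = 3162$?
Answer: $\frac{1}{9389} \approx 0.00010651$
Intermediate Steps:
$r{\left(H \right)} = 1393 + H$ ($r{\left(H \right)} = H + 1393 = 1393 + H$)
$F{\left(c,o \right)} = c + o$
$\frac{1}{F{\left(l,3095 \right)} + r{\left(1739 \right)}} = \frac{1}{\left(3162 + 3095\right) + \left(1393 + 1739\right)} = \frac{1}{6257 + 3132} = \frac{1}{9389}$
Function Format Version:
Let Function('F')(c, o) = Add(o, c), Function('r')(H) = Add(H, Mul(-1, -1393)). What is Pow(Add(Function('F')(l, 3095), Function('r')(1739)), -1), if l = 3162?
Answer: Rational(1, 9389) ≈ 0.00010651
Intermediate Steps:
Function('r')(H) = Add(1393, H) (Function('r')(H) = Add(H, 1393) = Add(1393, H))
Function('F')(c, o) = Add(c, o)
Pow(Add(Function('F')(l, 3095), Function('r')(1739)), -1) = Pow(Add(Add(3162, 3095), Add(1393, 1739)), -1) = Pow(Add(6257, 3132), -1) = Pow(9389, -1) = Rational(1, 9389)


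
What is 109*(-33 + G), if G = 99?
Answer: 7194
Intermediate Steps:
109*(-33 + G) = 109*(-33 + 99) = 109*66 = 7194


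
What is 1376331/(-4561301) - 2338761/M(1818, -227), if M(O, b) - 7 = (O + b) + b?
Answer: -3556559945954/2084514557 ≈ -1706.2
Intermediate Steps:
M(O, b) = 7 + O + 2*b (M(O, b) = 7 + ((O + b) + b) = 7 + (O + 2*b) = 7 + O + 2*b)
1376331/(-4561301) - 2338761/M(1818, -227) = 1376331/(-4561301) - 2338761/(7 + 1818 + 2*(-227)) = 1376331*(-1/4561301) - 2338761/(7 + 1818 - 454) = -1376331/4561301 - 2338761/1371 = -1376331/4561301 - 2338761*1/1371 = -1376331/4561301 - 779587/457 = -3556559945954/2084514557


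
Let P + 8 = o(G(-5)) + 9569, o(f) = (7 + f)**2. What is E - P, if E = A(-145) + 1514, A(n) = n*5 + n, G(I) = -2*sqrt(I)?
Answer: -8946 + 28*I*sqrt(5) ≈ -8946.0 + 62.61*I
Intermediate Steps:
P = 9561 + (7 - 2*I*sqrt(5))**2 (P = -8 + ((7 - 2*I*sqrt(5))**2 + 9569) = -8 + (9569 + (7 - 2*I*sqrt(5))**2) = 9561 + (7 - 2*I*sqrt(5))**2 ≈ 9590.0 - 62.61*I)
A(n) = 6*n (A(n) = 5*n + n = 6*n)
E = 644 (E = 6*(-145) + 1514 = -870 + 1514 = 644)
E - P = 644 - (9590 - 28*I*sqrt(5)) = 644 + (-9590 + 28*I*sqrt(5)) = -8946 + 28*I*sqrt(5)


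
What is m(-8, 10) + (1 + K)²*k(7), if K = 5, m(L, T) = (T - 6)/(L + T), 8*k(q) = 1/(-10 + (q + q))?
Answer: 25/8 ≈ 3.1250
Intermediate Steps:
k(q) = 1/(8*(-10 + 2*q)) (k(q) = 1/(8*(-10 + (q + q))) = 1/(8*(-10 + 2*q)))
m(L, T) = (-6 + T)/(L + T)
m(-8, 10) + (1 + K)²*k(7) = (-6 + 10)/(-8 + 10) + (1 + 5)²*(1/(16*(-5 + 7))) = 4/2 + 6²*((1/16)/2) = (½)*4 + 36*((1/16)*(½)) = 2 + 36*(1/32) = 2 + 9/8 = 25/8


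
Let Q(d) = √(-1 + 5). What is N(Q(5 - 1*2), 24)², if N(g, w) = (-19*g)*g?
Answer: 5776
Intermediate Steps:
Q(d) = 2 (Q(d) = √4 = 2)
N(g, w) = -19*g²
N(Q(5 - 1*2), 24)² = (-19*2²)² = (-19*4)² = (-76)² = 5776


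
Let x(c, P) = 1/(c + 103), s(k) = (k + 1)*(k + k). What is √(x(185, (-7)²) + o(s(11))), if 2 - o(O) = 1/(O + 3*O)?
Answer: √8723/66 ≈ 1.4151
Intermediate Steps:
s(k) = 2*k*(1 + k) (s(k) = (1 + k)*(2*k) = 2*k*(1 + k))
o(O) = 2 - 1/(4*O) (o(O) = 2 - 1/(O + 3*O) = 2 - 1/(4*O))
x(c, P) = 1/(103 + c)
√(x(185, (-7)²) + o(s(11))) = √(1/(103 + 185) + (2 - 1/(22*(1 + 11))/4)) = √(1/288 + (2 - 1/(4*(2*11*12)))) = √(1/288 + (2 - ¼/264)) = √(1/288 + (2 - ¼*1/264)) = √(1/288 + (2 - 1/1056)) = √(1/288 + 2111/1056) = √(793/396) = √8723/66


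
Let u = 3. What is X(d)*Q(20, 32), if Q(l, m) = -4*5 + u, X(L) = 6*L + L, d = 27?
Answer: -3213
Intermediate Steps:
X(L) = 7*L
Q(l, m) = -17 (Q(l, m) = -4*5 + 3 = -20 + 3 = -17)
X(d)*Q(20, 32) = (7*27)*(-17) = 189*(-17) = -3213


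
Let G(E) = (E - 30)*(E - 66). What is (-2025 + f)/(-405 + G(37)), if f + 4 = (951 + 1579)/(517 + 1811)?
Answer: 2360491/707712 ≈ 3.3354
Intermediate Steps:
f = -3391/1164 (f = -4 + (951 + 1579)/(517 + 1811) = -4 + 2530/2328 = -4 + 2530*(1/2328) = -4 + 1265/1164 = -3391/1164 ≈ -2.9132)
G(E) = (-66 + E)*(-30 + E) (G(E) = (-30 + E)*(-66 + E) = (-66 + E)*(-30 + E))
(-2025 + f)/(-405 + G(37)) = (-2025 - 3391/1164)/(-405 + (1980 + 37² - 96*37)) = -2360491/(1164*(-405 + (1980 + 1369 - 3552))) = -2360491/(1164*(-405 - 203)) = -2360491/1164/(-608) = -2360491/1164*(-1/608) = 2360491/707712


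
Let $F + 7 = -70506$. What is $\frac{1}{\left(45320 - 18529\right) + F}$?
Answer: $- \frac{1}{43722} \approx -2.2872 \cdot 10^{-5}$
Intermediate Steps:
$F = -70513$ ($F = -7 - 70506 = -70513$)
$\frac{1}{\left(45320 - 18529\right) + F} = \frac{1}{\left(45320 - 18529\right) - 70513} = \frac{1}{26791 - 70513} = \frac{1}{-43722} = - \frac{1}{43722}$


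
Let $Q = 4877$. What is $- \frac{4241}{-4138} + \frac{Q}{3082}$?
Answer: $\frac{8312947}{3188329} \approx 2.6073$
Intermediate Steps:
$- \frac{4241}{-4138} + \frac{Q}{3082} = - \frac{4241}{-4138} + \frac{4877}{3082} = \left(-4241\right) \left(- \frac{1}{4138}\right) + 4877 \cdot \frac{1}{3082} = \frac{4241}{4138} + \frac{4877}{3082} = \frac{8312947}{3188329}$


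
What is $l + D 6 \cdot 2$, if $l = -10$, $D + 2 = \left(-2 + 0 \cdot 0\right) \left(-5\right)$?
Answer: $86$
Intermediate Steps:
$D = 8$ ($D = -2 + \left(-2 + 0 \cdot 0\right) \left(-5\right) = -2 + \left(-2 + 0\right) \left(-5\right) = -2 - -10 = -2 + 10 = 8$)
$l + D 6 \cdot 2 = -10 + 8 \cdot 6 \cdot 2 = -10 + 8 \cdot 12 = -10 + 96 = 86$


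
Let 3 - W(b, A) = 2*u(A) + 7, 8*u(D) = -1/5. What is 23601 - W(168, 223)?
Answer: 472099/20 ≈ 23605.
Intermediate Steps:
u(D) = -1/40 (u(D) = (-1/5)/8 = (-1*⅕)/8 = (⅛)*(-⅕) = -1/40)
W(b, A) = -79/20 (W(b, A) = 3 - (2*(-1/40) + 7) = 3 - (-1/20 + 7) = 3 - 1*139/20 = 3 - 139/20 = -79/20)
23601 - W(168, 223) = 23601 - 1*(-79/20) = 23601 + 79/20 = 472099/20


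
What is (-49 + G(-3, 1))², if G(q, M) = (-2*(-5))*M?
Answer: 1521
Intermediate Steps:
G(q, M) = 10*M
(-49 + G(-3, 1))² = (-49 + 10*1)² = (-49 + 10)² = (-39)² = 1521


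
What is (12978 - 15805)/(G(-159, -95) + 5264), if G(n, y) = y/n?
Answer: -449493/837071 ≈ -0.53698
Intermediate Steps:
(12978 - 15805)/(G(-159, -95) + 5264) = (12978 - 15805)/(-95/(-159) + 5264) = -2827/(-95*(-1/159) + 5264) = -2827/(95/159 + 5264) = -2827/837071/159 = -2827*159/837071 = -449493/837071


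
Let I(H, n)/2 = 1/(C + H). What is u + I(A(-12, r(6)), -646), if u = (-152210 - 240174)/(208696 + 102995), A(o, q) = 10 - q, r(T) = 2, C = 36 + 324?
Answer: -71886965/57351144 ≈ -1.2535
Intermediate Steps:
C = 360
u = -392384/311691 ≈ -1.2589
I(H, n) = 2/(360 + H)
u + I(A(-12, r(6)), -646) = -392384/311691 + 2/(360 + (10 - 1*2)) = -392384/311691 + 2/(360 + (10 - 2)) = -392384/311691 + 2/(360 + 8) = -392384/311691 + 2/368 = -392384/311691 + 2*(1/368) = -392384/311691 + 1/184 = -71886965/57351144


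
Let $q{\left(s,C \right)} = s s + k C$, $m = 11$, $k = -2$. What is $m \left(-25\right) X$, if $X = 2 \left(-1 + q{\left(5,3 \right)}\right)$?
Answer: $-9900$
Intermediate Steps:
$q{\left(s,C \right)} = s^{2} - 2 C$ ($q{\left(s,C \right)} = s s - 2 C = s^{2} - 2 C$)
$X = 36$ ($X = 2 \left(-1 + \left(5^{2} - 6\right)\right) = 2 \left(-1 + \left(25 - 6\right)\right) = 2 \left(-1 + 19\right) = 2 \cdot 18 = 36$)
$m \left(-25\right) X = 11 \left(-25\right) 36 = \left(-275\right) 36 = -9900$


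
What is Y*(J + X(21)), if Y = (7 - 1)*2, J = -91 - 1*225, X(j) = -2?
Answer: -3816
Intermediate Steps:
J = -316 (J = -91 - 225 = -316)
Y = 12 (Y = 6*2 = 12)
Y*(J + X(21)) = 12*(-316 - 2) = 12*(-318) = -3816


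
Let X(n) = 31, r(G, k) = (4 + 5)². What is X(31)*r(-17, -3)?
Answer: 2511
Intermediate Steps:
r(G, k) = 81 (r(G, k) = 9² = 81)
X(31)*r(-17, -3) = 31*81 = 2511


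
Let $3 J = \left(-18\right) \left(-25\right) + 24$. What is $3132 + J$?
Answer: $3290$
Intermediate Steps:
$J = 158$ ($J = \frac{\left(-18\right) \left(-25\right) + 24}{3} = \frac{450 + 24}{3} = \frac{1}{3} \cdot 474 = 158$)
$3132 + J = 3132 + 158 = 3290$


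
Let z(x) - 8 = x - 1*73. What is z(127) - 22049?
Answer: -21987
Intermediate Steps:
z(x) = -65 + x (z(x) = 8 + (x - 1*73) = 8 + (x - 73) = 8 + (-73 + x) = -65 + x)
z(127) - 22049 = (-65 + 127) - 22049 = 62 - 22049 = -21987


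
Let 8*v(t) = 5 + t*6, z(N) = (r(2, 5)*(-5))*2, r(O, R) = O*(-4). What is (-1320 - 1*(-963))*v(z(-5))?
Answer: -173145/8 ≈ -21643.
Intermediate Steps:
r(O, R) = -4*O
z(N) = 80 (z(N) = (-4*2*(-5))*2 = -8*(-5)*2 = 40*2 = 80)
v(t) = 5/8 + 3*t/4 (v(t) = (5 + t*6)/8 = (5 + 6*t)/8 = 5/8 + 3*t/4)
(-1320 - 1*(-963))*v(z(-5)) = (-1320 - 1*(-963))*(5/8 + (3/4)*80) = (-1320 + 963)*(5/8 + 60) = -357*485/8 = -173145/8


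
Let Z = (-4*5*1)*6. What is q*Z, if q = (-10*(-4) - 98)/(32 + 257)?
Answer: 6960/289 ≈ 24.083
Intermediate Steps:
Z = -120 (Z = -20*1*6 = -20*6 = -120)
q = -58/289 (q = (40 - 98)/289 = -58*1/289 = -58/289 ≈ -0.20069)
q*Z = -58/289*(-120) = 6960/289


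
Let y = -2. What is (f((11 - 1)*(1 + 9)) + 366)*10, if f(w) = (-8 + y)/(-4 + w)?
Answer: 87815/24 ≈ 3659.0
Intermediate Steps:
f(w) = -10/(-4 + w) (f(w) = (-8 - 2)/(-4 + w) = -10/(-4 + w))
(f((11 - 1)*(1 + 9)) + 366)*10 = (-10/(-4 + (11 - 1)*(1 + 9)) + 366)*10 = (-10/(-4 + 10*10) + 366)*10 = (-10/(-4 + 100) + 366)*10 = (-10/96 + 366)*10 = (-10*1/96 + 366)*10 = (-5/48 + 366)*10 = (17563/48)*10 = 87815/24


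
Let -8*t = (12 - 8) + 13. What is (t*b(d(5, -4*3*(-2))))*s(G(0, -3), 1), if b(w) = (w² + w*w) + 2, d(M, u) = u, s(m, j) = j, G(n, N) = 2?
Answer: -9809/4 ≈ -2452.3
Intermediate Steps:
b(w) = 2 + 2*w² (b(w) = (w² + w²) + 2 = 2*w² + 2 = 2 + 2*w²)
t = -17/8 (t = -((12 - 8) + 13)/8 = -(4 + 13)/8 = -⅛*17 = -17/8 ≈ -2.1250)
(t*b(d(5, -4*3*(-2))))*s(G(0, -3), 1) = -17*(2 + 2*(-4*3*(-2))²)/8*1 = -17*(2 + 2*(-12*(-2))²)/8*1 = -17*(2 + 2*24²)/8*1 = -17*(2 + 2*576)/8*1 = -17*(2 + 1152)/8*1 = -17/8*1154*1 = -9809/4*1 = -9809/4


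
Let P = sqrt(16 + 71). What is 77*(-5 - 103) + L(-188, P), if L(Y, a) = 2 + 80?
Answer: -8234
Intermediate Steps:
P = sqrt(87) ≈ 9.3274
L(Y, a) = 82
77*(-5 - 103) + L(-188, P) = 77*(-5 - 103) + 82 = 77*(-108) + 82 = -8316 + 82 = -8234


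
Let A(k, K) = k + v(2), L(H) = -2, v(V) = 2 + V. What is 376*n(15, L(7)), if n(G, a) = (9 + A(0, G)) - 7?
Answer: 2256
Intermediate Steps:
A(k, K) = 4 + k (A(k, K) = k + (2 + 2) = k + 4 = 4 + k)
n(G, a) = 6 (n(G, a) = (9 + (4 + 0)) - 7 = (9 + 4) - 7 = 13 - 7 = 6)
376*n(15, L(7)) = 376*6 = 2256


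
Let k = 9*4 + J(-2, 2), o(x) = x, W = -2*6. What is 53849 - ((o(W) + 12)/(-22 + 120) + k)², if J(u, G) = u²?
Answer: 52249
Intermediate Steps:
W = -12
k = 40 (k = 9*4 + (-2)² = 36 + 4 = 40)
53849 - ((o(W) + 12)/(-22 + 120) + k)² = 53849 - ((-12 + 12)/(-22 + 120) + 40)² = 53849 - (0/98 + 40)² = 53849 - (0*(1/98) + 40)² = 53849 - (0 + 40)² = 53849 - 1*40² = 53849 - 1*1600 = 53849 - 1600 = 52249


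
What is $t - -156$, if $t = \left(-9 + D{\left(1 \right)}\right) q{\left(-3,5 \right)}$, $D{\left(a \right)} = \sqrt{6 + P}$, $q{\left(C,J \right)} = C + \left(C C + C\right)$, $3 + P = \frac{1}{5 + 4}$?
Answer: $129 + 2 \sqrt{7} \approx 134.29$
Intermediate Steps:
$P = - \frac{26}{9}$ ($P = -3 + \frac{1}{5 + 4} = -3 + \frac{1}{9} = - \frac{26}{9} \approx -2.8889$)
$q{\left(C,J \right)} = C^{2} + 2 C$ ($q{\left(C,J \right)} = C + \left(C^{2} + C\right) = C + \left(C + C^{2}\right) = C^{2} + 2 C$)
$D{\left(a \right)} = \frac{2 \sqrt{7}}{3}$ ($D{\left(a \right)} = \sqrt{6 - \frac{26}{9}} = \sqrt{\frac{28}{9}} = \frac{2 \sqrt{7}}{3}$)
$t = -27 + 2 \sqrt{7}$ ($t = \left(-9 + \frac{2 \sqrt{7}}{3}\right) \left(- 3 \left(2 - 3\right)\right) = \left(-9 + \frac{2 \sqrt{7}}{3}\right) \left(\left(-3\right) \left(-1\right)\right) = \left(-9 + \frac{2 \sqrt{7}}{3}\right) 3 = -27 + 2 \sqrt{7} \approx -21.708$)
$t - -156 = \left(-27 + 2 \sqrt{7}\right) - -156 = \left(-27 + 2 \sqrt{7}\right) + 156 = 129 + 2 \sqrt{7}$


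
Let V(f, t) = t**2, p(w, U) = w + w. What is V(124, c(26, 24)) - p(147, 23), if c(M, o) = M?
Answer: 382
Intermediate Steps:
p(w, U) = 2*w
V(124, c(26, 24)) - p(147, 23) = 26**2 - 2*147 = 676 - 1*294 = 676 - 294 = 382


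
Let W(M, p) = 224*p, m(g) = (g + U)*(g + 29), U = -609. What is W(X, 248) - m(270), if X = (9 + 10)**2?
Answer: 156913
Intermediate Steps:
m(g) = (-609 + g)*(29 + g) (m(g) = (g - 609)*(g + 29) = (-609 + g)*(29 + g))
X = 361 (X = 19**2 = 361)
W(X, 248) - m(270) = 224*248 - (-17661 + 270**2 - 580*270) = 55552 - (-17661 + 72900 - 156600) = 55552 - 1*(-101361) = 55552 + 101361 = 156913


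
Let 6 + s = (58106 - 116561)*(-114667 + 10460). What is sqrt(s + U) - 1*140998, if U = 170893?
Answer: -140998 + 4*sqrt(380724442) ≈ -62949.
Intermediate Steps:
s = 6091420179 (s = -6 + (58106 - 116561)*(-114667 + 10460) = -6 - 58455*(-104207) = -6 + 6091420185 = 6091420179)
sqrt(s + U) - 1*140998 = sqrt(6091420179 + 170893) - 1*140998 = sqrt(6091591072) - 140998 = 4*sqrt(380724442) - 140998 = -140998 + 4*sqrt(380724442)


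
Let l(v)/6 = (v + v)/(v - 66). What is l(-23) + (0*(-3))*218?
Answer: 276/89 ≈ 3.1011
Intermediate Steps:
l(v) = 12*v/(-66 + v) (l(v) = 6*((v + v)/(v - 66)) = 6*((2*v)/(-66 + v)) = 6*(2*v/(-66 + v)) = 12*v/(-66 + v))
l(-23) + (0*(-3))*218 = 12*(-23)/(-66 - 23) + (0*(-3))*218 = 12*(-23)/(-89) + 0*218 = 12*(-23)*(-1/89) + 0 = 276/89 + 0 = 276/89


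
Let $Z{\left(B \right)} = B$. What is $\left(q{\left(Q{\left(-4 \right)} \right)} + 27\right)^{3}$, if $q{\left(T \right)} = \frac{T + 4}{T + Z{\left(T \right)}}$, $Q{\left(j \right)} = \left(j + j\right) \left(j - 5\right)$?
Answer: $\frac{973242271}{46656} \approx 20860.0$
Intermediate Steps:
$Q{\left(j \right)} = 2 j \left(-5 + j\right)$
$q{\left(T \right)} = \frac{4 + T}{2 T}$ ($q{\left(T \right)} = \frac{T + 4}{T + T} = \frac{4 + T}{2 T}$)
$\left(q{\left(Q{\left(-4 \right)} \right)} + 27\right)^{3} = \left(\frac{4 + 2 \left(-4\right) \left(-5 - 4\right)}{2 \cdot 2 \left(-4\right) \left(-5 - 4\right)} + 27\right)^{3} = \left(\frac{4 + 2 \left(-4\right) \left(-9\right)}{2 \cdot 2 \left(-4\right) \left(-9\right)} + 27\right)^{3} = \left(\frac{4 + 72}{2 \cdot 72} + 27\right)^{3} = \left(\frac{1}{2} \cdot \frac{1}{72} \cdot 76 + 27\right)^{3} = \left(\frac{19}{36} + 27\right)^{3} = \left(\frac{991}{36}\right)^{3} = \frac{973242271}{46656}$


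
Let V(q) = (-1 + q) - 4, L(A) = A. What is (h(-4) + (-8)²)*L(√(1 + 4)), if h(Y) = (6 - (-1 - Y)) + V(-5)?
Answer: 57*√5 ≈ 127.46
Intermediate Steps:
V(q) = -5 + q
h(Y) = -3 + Y (h(Y) = (6 - (-1 - Y)) + (-5 - 5) = (6 + (1 + Y)) - 10 = (7 + Y) - 10 = -3 + Y)
(h(-4) + (-8)²)*L(√(1 + 4)) = ((-3 - 4) + (-8)²)*√(1 + 4) = (-7 + 64)*√5 = 57*√5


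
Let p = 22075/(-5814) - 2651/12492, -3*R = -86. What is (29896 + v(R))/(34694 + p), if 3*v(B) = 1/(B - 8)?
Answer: 287651179098/333777475447 ≈ 0.86180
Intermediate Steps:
R = 86/3 (R = -⅓*(-86) = 86/3 ≈ 28.667)
p = -16176323/4034916 (p = 22075*(-1/5814) - 2651*1/12492 = -22075/5814 - 2651/12492 = -16176323/4034916 ≈ -4.0091)
v(B) = 1/(3*(-8 + B)) (v(B) = 1/(3*(B - 8)) = 1/(3*(-8 + B)))
(29896 + v(R))/(34694 + p) = (29896 + 1/(3*(-8 + 86/3)))/(34694 - 16176323/4034916) = (29896 + 1/(3*(62/3)))/(139971199381/4034916) = (29896 + (⅓)*(3/62))*(4034916/139971199381) = (29896 + 1/62)*(4034916/139971199381) = (1853553/62)*(4034916/139971199381) = 287651179098/333777475447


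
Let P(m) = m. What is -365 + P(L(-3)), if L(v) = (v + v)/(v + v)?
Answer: -364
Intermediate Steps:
L(v) = 1 (L(v) = (2*v)/((2*v)) = (2*v)*(1/(2*v)) = 1)
-365 + P(L(-3)) = -365 + 1 = -364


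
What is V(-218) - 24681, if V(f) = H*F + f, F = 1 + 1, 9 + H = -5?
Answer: -24927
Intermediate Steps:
H = -14 (H = -9 - 5 = -14)
F = 2
V(f) = -28 + f (V(f) = -14*2 + f = -28 + f)
V(-218) - 24681 = (-28 - 218) - 24681 = -246 - 24681 = -24927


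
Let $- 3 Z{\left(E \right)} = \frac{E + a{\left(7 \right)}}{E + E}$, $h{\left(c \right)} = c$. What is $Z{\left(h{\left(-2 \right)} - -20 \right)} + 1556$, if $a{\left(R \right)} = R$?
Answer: $\frac{168023}{108} \approx 1555.8$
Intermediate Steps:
$Z{\left(E \right)} = - \frac{7 + E}{6 E}$ ($Z{\left(E \right)} = - \frac{\left(E + 7\right) \frac{1}{E + E}}{3} = - \frac{\left(7 + E\right) \frac{1}{2 E}}{3} = - \frac{\frac{1}{2} \frac{1}{E} \left(7 + E\right)}{3} = - \frac{7 + E}{6 E}$)
$Z{\left(h{\left(-2 \right)} - -20 \right)} + 1556 = \frac{-7 - \left(-2 - -20\right)}{6 \left(-2 - -20\right)} + 1556 = \frac{-7 - \left(-2 + 20\right)}{6 \left(-2 + 20\right)} + 1556 = \frac{-7 - 18}{6 \cdot 18} + 1556 = \frac{1}{6} \cdot \frac{1}{18} \left(-7 - 18\right) + 1556 = \frac{1}{6} \cdot \frac{1}{18} \left(-25\right) + 1556 = - \frac{25}{108} + 1556 = \frac{168023}{108}$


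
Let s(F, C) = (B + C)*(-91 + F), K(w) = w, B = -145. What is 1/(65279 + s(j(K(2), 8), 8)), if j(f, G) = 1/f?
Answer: 2/155355 ≈ 1.2874e-5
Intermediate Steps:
s(F, C) = (-145 + C)*(-91 + F)
1/(65279 + s(j(K(2), 8), 8)) = 1/(65279 + (13195 - 145/2 - 91*8 + 8/2)) = 1/(65279 + (13195 - 145*½ - 728 + 8*(½))) = 1/(65279 + (13195 - 145/2 - 728 + 4)) = 1/(65279 + 24797/2) = 1/(155355/2) = 2/155355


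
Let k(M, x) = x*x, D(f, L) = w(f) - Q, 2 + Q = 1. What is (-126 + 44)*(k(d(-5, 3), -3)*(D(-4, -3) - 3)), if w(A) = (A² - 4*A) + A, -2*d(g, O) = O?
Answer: -19188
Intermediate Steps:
Q = -1 (Q = -2 + 1 = -1)
d(g, O) = -O/2
w(A) = A² - 3*A
D(f, L) = 1 + f*(-3 + f) (D(f, L) = f*(-3 + f) - 1*(-1) = f*(-3 + f) + 1 = 1 + f*(-3 + f))
k(M, x) = x²
(-126 + 44)*(k(d(-5, 3), -3)*(D(-4, -3) - 3)) = (-126 + 44)*((-3)²*((1 - 4*(-3 - 4)) - 3)) = -738*((1 - 4*(-7)) - 3) = -738*((1 + 28) - 3) = -738*(29 - 3) = -738*26 = -82*234 = -19188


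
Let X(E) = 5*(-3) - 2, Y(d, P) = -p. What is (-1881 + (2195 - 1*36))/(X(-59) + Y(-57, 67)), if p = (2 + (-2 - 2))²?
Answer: -278/21 ≈ -13.238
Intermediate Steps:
p = 4 (p = (2 - 4)² = (-2)² = 4)
Y(d, P) = -4 (Y(d, P) = -1*4 = -4)
X(E) = -17 (X(E) = -15 - 2 = -17)
(-1881 + (2195 - 1*36))/(X(-59) + Y(-57, 67)) = (-1881 + (2195 - 1*36))/(-17 - 4) = (-1881 + (2195 - 36))/(-21) = (-1881 + 2159)*(-1/21) = 278*(-1/21) = -278/21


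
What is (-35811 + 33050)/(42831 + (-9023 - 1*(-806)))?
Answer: -2761/34614 ≈ -0.079765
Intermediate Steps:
(-35811 + 33050)/(42831 + (-9023 - 1*(-806))) = -2761/(42831 + (-9023 + 806)) = -2761/(42831 - 8217) = -2761/34614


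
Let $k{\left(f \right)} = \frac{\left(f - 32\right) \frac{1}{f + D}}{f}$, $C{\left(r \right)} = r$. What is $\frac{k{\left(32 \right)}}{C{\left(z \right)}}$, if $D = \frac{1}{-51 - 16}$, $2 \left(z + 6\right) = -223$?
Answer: $0$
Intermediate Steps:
$z = - \frac{235}{2}$ ($z = -6 + \frac{1}{2} \left(-223\right) = -6 - \frac{223}{2} = - \frac{235}{2} \approx -117.5$)
$D = - \frac{1}{67}$ ($D = \frac{1}{-67} = - \frac{1}{67} \approx -0.014925$)
$k{\left(f \right)} = \frac{-32 + f}{f \left(- \frac{1}{67} + f\right)}$ ($k{\left(f \right)} = \frac{\left(f - 32\right) \frac{1}{f - \frac{1}{67}}}{f} = \frac{\left(-32 + f\right) \frac{1}{- \frac{1}{67} + f}}{f} = \frac{\frac{1}{- \frac{1}{67} + f} \left(-32 + f\right)}{f} = \frac{-32 + f}{f \left(- \frac{1}{67} + f\right)}$)
$\frac{k{\left(32 \right)}}{C{\left(z \right)}} = \frac{67 \cdot \frac{1}{32} \frac{1}{-1 + 67 \cdot 32} \left(-32 + 32\right)}{- \frac{235}{2}} = 67 \cdot \frac{1}{32} \frac{1}{-1 + 2144} \cdot 0 \left(- \frac{2}{235}\right) = 67 \cdot \frac{1}{32} \cdot \frac{1}{2143} \cdot 0 \left(- \frac{2}{235}\right) = 0 \left(- \frac{2}{235}\right) = 0$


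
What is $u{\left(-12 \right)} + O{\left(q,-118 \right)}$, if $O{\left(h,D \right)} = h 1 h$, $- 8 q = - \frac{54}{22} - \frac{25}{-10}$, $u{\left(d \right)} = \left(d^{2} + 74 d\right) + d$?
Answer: $- \frac{23417855}{30976} \approx -756.0$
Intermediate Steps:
$u{\left(d \right)} = d^{2} + 75 d$
$q = - \frac{1}{176}$ ($q = - \frac{- \frac{54}{22} - \frac{25}{-10}}{8} = - \frac{\left(-54\right) \frac{1}{22} - - \frac{5}{2}}{8} = - \frac{- \frac{27}{11} + \frac{5}{2}}{8} = \left(- \frac{1}{8}\right) \frac{1}{22} = - \frac{1}{176} \approx -0.0056818$)
$O{\left(h,D \right)} = h^{2}$ ($O{\left(h,D \right)} = h h = h^{2}$)
$u{\left(-12 \right)} + O{\left(q,-118 \right)} = - 12 \left(75 - 12\right) + \left(- \frac{1}{176}\right)^{2} = \left(-12\right) 63 + \frac{1}{30976} = -756 + \frac{1}{30976} = - \frac{23417855}{30976}$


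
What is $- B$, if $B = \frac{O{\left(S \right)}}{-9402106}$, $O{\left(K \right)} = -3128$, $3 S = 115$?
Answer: $- \frac{1564}{4701053} \approx -0.00033269$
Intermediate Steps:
$S = \frac{115}{3}$ ($S = \frac{1}{3} \cdot 115 = \frac{115}{3} \approx 38.333$)
$B = \frac{1564}{4701053}$ ($B = - \frac{3128}{-9402106} = \left(-3128\right) \left(- \frac{1}{9402106}\right) = \frac{1564}{4701053} \approx 0.00033269$)
$- B = \left(-1\right) \frac{1564}{4701053} = - \frac{1564}{4701053}$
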